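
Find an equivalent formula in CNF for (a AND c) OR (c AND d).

(a AND c) OR (c AND d)
⇔ (a OR c) AND (a OR d) AND (c OR c) AND (c OR d)   (distribute OR over AND)
⇔ (a OR d) AND c   (simplify)

(a OR d) AND c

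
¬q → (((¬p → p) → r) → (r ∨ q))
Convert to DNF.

¬q → (((¬p → p) → r) → (r ∨ q))
= ¬¬q ∨ (((¬p → p) → r) → (r ∨ q))   (eliminate →)
= ¬¬q ∨ ¬((¬p → p) → r) ∨ r ∨ q   (eliminate →)
= ¬¬q ∨ ¬(¬(¬p → p) ∨ r) ∨ r ∨ q   (eliminate →)
= ¬¬q ∨ ¬(¬(¬¬p ∨ p) ∨ r) ∨ r ∨ q   (eliminate →)
= q ∨ ¬(¬(¬¬p ∨ p) ∨ r) ∨ r ∨ q   (double negation)
= q ∨ (¬¬(¬¬p ∨ p) ∧ ¬r) ∨ r ∨ q   (De Morgan)
= q ∨ ((¬¬p ∨ p) ∧ ¬r) ∨ r ∨ q   (double negation)
= q ∨ ((p ∨ p) ∧ ¬r) ∨ r ∨ q   (double negation)
= q ∨ (p ∧ ¬r) ∨ (p ∧ ¬r) ∨ r ∨ q   (distribute ∧ over ∨)
= q ∨ (p ∧ ¬r) ∨ r   (simplify)

q ∨ (p ∧ ¬r) ∨ r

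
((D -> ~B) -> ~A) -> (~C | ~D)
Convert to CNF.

(~D | ~B | ~C) & (A | ~C | ~D)

((D -> ~B) -> ~A) -> (~C | ~D)
≡ ~((D -> ~B) -> ~A) | ~C | ~D   — eliminate ->
≡ ~(~(D -> ~B) | ~A) | ~C | ~D   — eliminate ->
≡ ~(~(~D | ~B) | ~A) | ~C | ~D   — eliminate ->
≡ (~~(~D | ~B) & ~~A) | ~C | ~D   — De Morgan
≡ ((~D | ~B) & ~~A) | ~C | ~D   — double negation
≡ ((~D | ~B) & A) | ~C | ~D   — double negation
≡ (~D | ~B | ~C | ~D) & (A | ~C | ~D)   — distribute | over &
≡ (~D | ~B | ~C) & (A | ~C | ~D)   — simplify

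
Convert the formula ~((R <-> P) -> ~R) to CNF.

~((R <-> P) -> ~R)
= ~(~(R <-> P) | ~R)   (eliminate ->)
= ~(~((R -> P) & (P -> R)) | ~R)   (eliminate <->)
= ~(~((~R | P) & (P -> R)) | ~R)   (eliminate ->)
= ~(~((~R | P) & (~P | R)) | ~R)   (eliminate ->)
= ~~((~R | P) & (~P | R)) & ~~R   (De Morgan)
= (~R | P) & (~P | R) & ~~R   (double negation)
= (~R | P) & (~P | R) & R   (double negation)
= (~R | P) & R   (simplify)

(~R | P) & R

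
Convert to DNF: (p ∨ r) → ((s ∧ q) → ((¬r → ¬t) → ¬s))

(p ∨ r) → ((s ∧ q) → ((¬r → ¬t) → ¬s))
≡ ¬(p ∨ r) ∨ ((s ∧ q) → ((¬r → ¬t) → ¬s))   [eliminate →]
≡ ¬(p ∨ r) ∨ ¬(s ∧ q) ∨ ((¬r → ¬t) → ¬s)   [eliminate →]
≡ ¬(p ∨ r) ∨ ¬(s ∧ q) ∨ ¬(¬r → ¬t) ∨ ¬s   [eliminate →]
≡ ¬(p ∨ r) ∨ ¬(s ∧ q) ∨ ¬(¬¬r ∨ ¬t) ∨ ¬s   [eliminate →]
≡ (¬p ∧ ¬r) ∨ ¬(s ∧ q) ∨ ¬(¬¬r ∨ ¬t) ∨ ¬s   [De Morgan]
≡ (¬p ∧ ¬r) ∨ ¬s ∨ ¬q ∨ ¬(¬¬r ∨ ¬t) ∨ ¬s   [De Morgan]
≡ (¬p ∧ ¬r) ∨ ¬s ∨ ¬q ∨ (¬¬¬r ∧ ¬¬t) ∨ ¬s   [De Morgan]
≡ (¬p ∧ ¬r) ∨ ¬s ∨ ¬q ∨ (¬r ∧ ¬¬t) ∨ ¬s   [double negation]
≡ (¬p ∧ ¬r) ∨ ¬s ∨ ¬q ∨ (¬r ∧ t) ∨ ¬s   [double negation]
≡ (¬p ∧ ¬r) ∨ ¬s ∨ ¬q ∨ (¬r ∧ t)   [simplify]

(¬p ∧ ¬r) ∨ ¬s ∨ ¬q ∨ (¬r ∧ t)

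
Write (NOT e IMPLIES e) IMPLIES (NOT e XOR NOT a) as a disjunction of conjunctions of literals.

(NOT e IMPLIES e) IMPLIES (NOT e XOR NOT a)
≡ NOT (NOT e IMPLIES e) OR (NOT e XOR NOT a)   [eliminate IMPLIES]
≡ NOT (NOT NOT e OR e) OR (NOT e XOR NOT a)   [eliminate IMPLIES]
≡ NOT (NOT NOT e OR e) OR (NOT e AND NOT NOT a) OR (NOT NOT e AND NOT a)   [expand XOR]
≡ (NOT NOT NOT e AND NOT e) OR (NOT e AND NOT NOT a) OR (NOT NOT e AND NOT a)   [De Morgan]
≡ (NOT e AND NOT e) OR (NOT e AND NOT NOT a) OR (NOT NOT e AND NOT a)   [double negation]
≡ (NOT e AND NOT e) OR (NOT e AND a) OR (NOT NOT e AND NOT a)   [double negation]
≡ (NOT e AND NOT e) OR (NOT e AND a) OR (e AND NOT a)   [double negation]
≡ NOT e OR (e AND NOT a)   [simplify]

NOT e OR (e AND NOT a)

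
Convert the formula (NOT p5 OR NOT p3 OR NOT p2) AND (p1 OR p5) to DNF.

(NOT p5 OR NOT p3 OR NOT p2) AND (p1 OR p5)
≡ (NOT p5 AND p1) OR (NOT p5 AND p5) OR (NOT p3 AND p1) OR (NOT p3 AND p5) OR (NOT p2 AND p1) OR (NOT p2 AND p5)   [distribute AND over OR]
≡ (NOT p5 AND p1) OR (NOT p3 AND p1) OR (NOT p3 AND p5) OR (NOT p2 AND p1) OR (NOT p2 AND p5)   [simplify]

(NOT p5 AND p1) OR (NOT p3 AND p1) OR (NOT p3 AND p5) OR (NOT p2 AND p1) OR (NOT p2 AND p5)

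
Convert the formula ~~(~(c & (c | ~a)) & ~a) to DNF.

~~(~(c & (c | ~a)) & ~a)
≡ ~(c & (c | ~a)) & ~a   (double negation)
≡ (~c | ~(c | ~a)) & ~a   (De Morgan)
≡ (~c | (~c & ~~a)) & ~a   (De Morgan)
≡ (~c | (~c & a)) & ~a   (double negation)
≡ (~c & ~a) | (~c & a & ~a)   (distribute & over |)
≡ ~c & ~a   (simplify)

~c & ~a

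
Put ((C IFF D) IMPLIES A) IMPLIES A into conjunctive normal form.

(NOT C OR D OR A) AND (NOT D OR C OR A)

((C IFF D) IMPLIES A) IMPLIES A
⇔ NOT ((C IFF D) IMPLIES A) OR A   [eliminate IMPLIES]
⇔ NOT (NOT (C IFF D) OR A) OR A   [eliminate IMPLIES]
⇔ NOT (NOT ((C IMPLIES D) AND (D IMPLIES C)) OR A) OR A   [eliminate IFF]
⇔ NOT (NOT ((NOT C OR D) AND (D IMPLIES C)) OR A) OR A   [eliminate IMPLIES]
⇔ NOT (NOT ((NOT C OR D) AND (NOT D OR C)) OR A) OR A   [eliminate IMPLIES]
⇔ (NOT NOT ((NOT C OR D) AND (NOT D OR C)) AND NOT A) OR A   [De Morgan]
⇔ ((NOT C OR D) AND (NOT D OR C) AND NOT A) OR A   [double negation]
⇔ (NOT C OR D OR A) AND (NOT D OR C OR A) AND (NOT A OR A)   [distribute OR over AND]
⇔ (NOT C OR D OR A) AND (NOT D OR C OR A)   [simplify]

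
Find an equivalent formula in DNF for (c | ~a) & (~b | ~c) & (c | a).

(c | ~a) & (~b | ~c) & (c | a)
≡ (c & ~b & c) | (c & ~b & a) | (c & ~c & c) | (c & ~c & a) | (~a & ~b & c) | (~a & ~b & a) | (~a & ~c & c) | (~a & ~c & a)   [distribute & over |]
≡ c & ~b   [simplify]

c & ~b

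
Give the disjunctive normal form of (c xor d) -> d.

(c xor d) -> d
≡ ~(c xor d) | d   (eliminate ->)
≡ ~((c & ~d) | (~c & d)) | d   (expand xor)
≡ (~(c & ~d) & ~(~c & d)) | d   (De Morgan)
≡ ((~c | ~~d) & ~(~c & d)) | d   (De Morgan)
≡ ((~c | d) & ~(~c & d)) | d   (double negation)
≡ ((~c | d) & (~~c | ~d)) | d   (De Morgan)
≡ ((~c | d) & (c | ~d)) | d   (double negation)
≡ (~c & c) | (~c & ~d) | (d & c) | (d & ~d) | d   (distribute & over |)
≡ (~c & ~d) | d   (simplify)

(~c & ~d) | d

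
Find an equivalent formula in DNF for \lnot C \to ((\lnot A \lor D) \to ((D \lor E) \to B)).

C \lor (A \land \lnot D) \lor (\lnot D \land \lnot E) \lor B

\lnot C \to ((\lnot A \lor D) \to ((D \lor E) \to B))
≡ \lnot \lnot C \lor ((\lnot A \lor D) \to ((D \lor E) \to B))   — eliminate \to
≡ \lnot \lnot C \lor \lnot (\lnot A \lor D) \lor ((D \lor E) \to B)   — eliminate \to
≡ \lnot \lnot C \lor \lnot (\lnot A \lor D) \lor \lnot (D \lor E) \lor B   — eliminate \to
≡ C \lor \lnot (\lnot A \lor D) \lor \lnot (D \lor E) \lor B   — double negation
≡ C \lor (\lnot \lnot A \land \lnot D) \lor \lnot (D \lor E) \lor B   — De Morgan
≡ C \lor (A \land \lnot D) \lor \lnot (D \lor E) \lor B   — double negation
≡ C \lor (A \land \lnot D) \lor (\lnot D \land \lnot E) \lor B   — De Morgan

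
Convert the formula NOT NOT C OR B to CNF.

NOT NOT C OR B
≡ C OR B   — double negation

C OR B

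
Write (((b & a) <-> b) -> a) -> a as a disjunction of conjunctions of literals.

(((b & a) <-> b) -> a) -> a
= ~(((b & a) <-> b) -> a) | a   [eliminate ->]
= ~(~((b & a) <-> b) | a) | a   [eliminate ->]
= ~(~(((b & a) -> b) & (b -> (b & a))) | a) | a   [eliminate <->]
= ~(~((~(b & a) | b) & (b -> (b & a))) | a) | a   [eliminate ->]
= ~(~((~(b & a) | b) & (~b | (b & a))) | a) | a   [eliminate ->]
= (~~((~(b & a) | b) & (~b | (b & a))) & ~a) | a   [De Morgan]
= ((~(b & a) | b) & (~b | (b & a)) & ~a) | a   [double negation]
= ((~b | ~a | b) & (~b | (b & a)) & ~a) | a   [De Morgan]
= (~b & ~b & ~a) | (~b & b & a & ~a) | (~a & ~b & ~a) | (~a & b & a & ~a) | (b & ~b & ~a) | (b & b & a & ~a) | a   [distribute & over |]
= (~b & ~a) | a   [simplify]

(~b & ~a) | a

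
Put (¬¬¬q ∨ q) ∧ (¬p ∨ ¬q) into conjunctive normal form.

¬p ∨ ¬q

(¬¬¬q ∨ q) ∧ (¬p ∨ ¬q)
≡ (¬q ∨ q) ∧ (¬p ∨ ¬q)
≡ ¬p ∨ ¬q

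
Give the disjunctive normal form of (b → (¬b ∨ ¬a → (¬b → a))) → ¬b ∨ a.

¬b ∨ a

(b → (¬b ∨ ¬a → (¬b → a))) → ¬b ∨ a
= ¬(b → (¬b ∨ ¬a → (¬b → a))) ∨ ¬b ∨ a   [eliminate →]
= ¬(¬b ∨ (¬b ∨ ¬a → (¬b → a))) ∨ ¬b ∨ a   [eliminate →]
= ¬(¬b ∨ ¬(¬b ∨ ¬a) ∨ (¬b → a)) ∨ ¬b ∨ a   [eliminate →]
= ¬(¬b ∨ ¬(¬b ∨ ¬a) ∨ ¬¬b ∨ a) ∨ ¬b ∨ a   [eliminate →]
= ¬¬b ∧ ¬¬(¬b ∨ ¬a) ∧ ¬¬¬b ∧ ¬a ∨ ¬b ∨ a   [De Morgan]
= b ∧ ¬¬(¬b ∨ ¬a) ∧ ¬¬¬b ∧ ¬a ∨ ¬b ∨ a   [double negation]
= b ∧ (¬b ∨ ¬a) ∧ ¬¬¬b ∧ ¬a ∨ ¬b ∨ a   [double negation]
= b ∧ (¬b ∨ ¬a) ∧ ¬b ∧ ¬a ∨ ¬b ∨ a   [double negation]
= b ∧ ¬b ∧ ¬b ∧ ¬a ∨ b ∧ ¬a ∧ ¬b ∧ ¬a ∨ ¬b ∨ a   [distribute ∧ over ∨]
= ¬b ∨ a   [simplify]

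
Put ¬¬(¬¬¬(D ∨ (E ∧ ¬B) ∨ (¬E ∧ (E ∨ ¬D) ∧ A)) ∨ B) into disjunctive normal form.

¬¬(¬¬¬(D ∨ (E ∧ ¬B) ∨ (¬E ∧ (E ∨ ¬D) ∧ A)) ∨ B)
= ¬¬¬(D ∨ (E ∧ ¬B) ∨ (¬E ∧ (E ∨ ¬D) ∧ A)) ∨ B
= ¬(D ∨ (E ∧ ¬B) ∨ (¬E ∧ (E ∨ ¬D) ∧ A)) ∨ B
= (¬D ∧ ¬(E ∧ ¬B) ∧ ¬(¬E ∧ (E ∨ ¬D) ∧ A)) ∨ B
= (¬D ∧ (¬E ∨ ¬¬B) ∧ ¬(¬E ∧ (E ∨ ¬D) ∧ A)) ∨ B
= (¬D ∧ (¬E ∨ B) ∧ ¬(¬E ∧ (E ∨ ¬D) ∧ A)) ∨ B
= (¬D ∧ (¬E ∨ B) ∧ (¬¬E ∨ ¬(E ∨ ¬D) ∨ ¬A)) ∨ B
= (¬D ∧ (¬E ∨ B) ∧ (E ∨ ¬(E ∨ ¬D) ∨ ¬A)) ∨ B
= (¬D ∧ (¬E ∨ B) ∧ (E ∨ (¬E ∧ ¬¬D) ∨ ¬A)) ∨ B
= (¬D ∧ (¬E ∨ B) ∧ (E ∨ (¬E ∧ D) ∨ ¬A)) ∨ B
= (¬D ∧ ¬E ∧ E) ∨ (¬D ∧ ¬E ∧ ¬E ∧ D) ∨ (¬D ∧ ¬E ∧ ¬A) ∨ (¬D ∧ B ∧ E) ∨ (¬D ∧ B ∧ ¬E ∧ D) ∨ (¬D ∧ B ∧ ¬A) ∨ B
= (¬D ∧ ¬E ∧ ¬A) ∨ B

(¬D ∧ ¬E ∧ ¬A) ∨ B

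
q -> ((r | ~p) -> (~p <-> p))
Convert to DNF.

~q | (~r & p)

q -> ((r | ~p) -> (~p <-> p))
≡ ~q | ((r | ~p) -> (~p <-> p))
≡ ~q | ~(r | ~p) | (~p <-> p)
≡ ~q | ~(r | ~p) | ((~p -> p) & (p -> ~p))
≡ ~q | ~(r | ~p) | ((~~p | p) & (p -> ~p))
≡ ~q | ~(r | ~p) | ((~~p | p) & (~p | ~p))
≡ ~q | (~r & ~~p) | ((~~p | p) & (~p | ~p))
≡ ~q | (~r & p) | ((~~p | p) & (~p | ~p))
≡ ~q | (~r & p) | ((p | p) & (~p | ~p))
≡ ~q | (~r & p) | (p & ~p) | (p & ~p) | (p & ~p) | (p & ~p)
≡ ~q | (~r & p)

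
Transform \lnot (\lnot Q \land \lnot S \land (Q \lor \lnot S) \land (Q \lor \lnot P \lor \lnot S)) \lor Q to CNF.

Q \lor S

\lnot (\lnot Q \land \lnot S \land (Q \lor \lnot S) \land (Q \lor \lnot P \lor \lnot S)) \lor Q
⇔ \lnot \lnot Q \lor \lnot \lnot S \lor \lnot (Q \lor \lnot S) \lor \lnot (Q \lor \lnot P \lor \lnot S) \lor Q   — De Morgan
⇔ Q \lor \lnot \lnot S \lor \lnot (Q \lor \lnot S) \lor \lnot (Q \lor \lnot P \lor \lnot S) \lor Q   — double negation
⇔ Q \lor S \lor \lnot (Q \lor \lnot S) \lor \lnot (Q \lor \lnot P \lor \lnot S) \lor Q   — double negation
⇔ Q \lor S \lor (\lnot Q \land \lnot \lnot S) \lor \lnot (Q \lor \lnot P \lor \lnot S) \lor Q   — De Morgan
⇔ Q \lor S \lor (\lnot Q \land S) \lor \lnot (Q \lor \lnot P \lor \lnot S) \lor Q   — double negation
⇔ Q \lor S \lor (\lnot Q \land S) \lor (\lnot Q \land \lnot \lnot P \land \lnot \lnot S) \lor Q   — De Morgan
⇔ Q \lor S \lor (\lnot Q \land S) \lor (\lnot Q \land P \land \lnot \lnot S) \lor Q   — double negation
⇔ Q \lor S \lor (\lnot Q \land S) \lor (\lnot Q \land P \land S) \lor Q   — double negation
⇔ (Q \lor S \lor \lnot Q \lor \lnot Q \lor Q) \land (Q \lor S \lor \lnot Q \lor P \lor Q) \land (Q \lor S \lor \lnot Q \lor S \lor Q) \land (Q \lor S \lor S \lor \lnot Q \lor Q) \land (Q \lor S \lor S \lor P \lor Q) \land (Q \lor S \lor S \lor S \lor Q)   — distribute \lor over \land
⇔ Q \lor S   — simplify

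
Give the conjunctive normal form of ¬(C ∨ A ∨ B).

¬C ∧ ¬A ∧ ¬B

¬(C ∨ A ∨ B)
= ¬C ∧ ¬A ∧ ¬B   [De Morgan]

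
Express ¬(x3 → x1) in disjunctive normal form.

¬(x3 → x1)
≡ ¬(¬x3 ∨ x1)   (eliminate →)
≡ ¬¬x3 ∧ ¬x1   (De Morgan)
≡ x3 ∧ ¬x1   (double negation)

x3 ∧ ¬x1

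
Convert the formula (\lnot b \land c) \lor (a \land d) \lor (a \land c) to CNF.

(\lnot b \land c) \lor (a \land d) \lor (a \land c)
= (\lnot b \lor a \lor a) \land (\lnot b \lor a \lor c) \land (\lnot b \lor d \lor a) \land (\lnot b \lor d \lor c) \land (c \lor a \lor a) \land (c \lor a \lor c) \land (c \lor d \lor a) \land (c \lor d \lor c)   [distribute \lor over \land]
= (\lnot b \lor a) \land (c \lor a) \land (c \lor d)   [simplify]

(\lnot b \lor a) \land (c \lor a) \land (c \lor d)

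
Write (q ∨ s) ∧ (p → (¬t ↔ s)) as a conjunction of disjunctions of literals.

(q ∨ s) ∧ (¬p ∨ t ∨ s) ∧ (¬p ∨ ¬s ∨ ¬t)

(q ∨ s) ∧ (p → (¬t ↔ s))
= (q ∨ s) ∧ (¬p ∨ (¬t ↔ s))   (eliminate →)
= (q ∨ s) ∧ (¬p ∨ ((¬t → s) ∧ (s → ¬t)))   (eliminate ↔)
= (q ∨ s) ∧ (¬p ∨ ((¬¬t ∨ s) ∧ (s → ¬t)))   (eliminate →)
= (q ∨ s) ∧ (¬p ∨ ((¬¬t ∨ s) ∧ (¬s ∨ ¬t)))   (eliminate →)
= (q ∨ s) ∧ (¬p ∨ ((t ∨ s) ∧ (¬s ∨ ¬t)))   (double negation)
= (q ∨ s) ∧ (¬p ∨ t ∨ s) ∧ (¬p ∨ ¬s ∨ ¬t)   (distribute ∨ over ∧)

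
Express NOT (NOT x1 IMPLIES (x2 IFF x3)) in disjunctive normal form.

(NOT x1 AND x2 AND NOT x3) OR (NOT x1 AND x3 AND NOT x2)

NOT (NOT x1 IMPLIES (x2 IFF x3))
≡ NOT (NOT NOT x1 OR (x2 IFF x3))   [eliminate IMPLIES]
≡ NOT (NOT NOT x1 OR ((x2 IMPLIES x3) AND (x3 IMPLIES x2)))   [eliminate IFF]
≡ NOT (NOT NOT x1 OR ((NOT x2 OR x3) AND (x3 IMPLIES x2)))   [eliminate IMPLIES]
≡ NOT (NOT NOT x1 OR ((NOT x2 OR x3) AND (NOT x3 OR x2)))   [eliminate IMPLIES]
≡ NOT NOT NOT x1 AND NOT ((NOT x2 OR x3) AND (NOT x3 OR x2))   [De Morgan]
≡ NOT x1 AND NOT ((NOT x2 OR x3) AND (NOT x3 OR x2))   [double negation]
≡ NOT x1 AND (NOT (NOT x2 OR x3) OR NOT (NOT x3 OR x2))   [De Morgan]
≡ NOT x1 AND ((NOT NOT x2 AND NOT x3) OR NOT (NOT x3 OR x2))   [De Morgan]
≡ NOT x1 AND ((x2 AND NOT x3) OR NOT (NOT x3 OR x2))   [double negation]
≡ NOT x1 AND ((x2 AND NOT x3) OR (NOT NOT x3 AND NOT x2))   [De Morgan]
≡ NOT x1 AND ((x2 AND NOT x3) OR (x3 AND NOT x2))   [double negation]
≡ (NOT x1 AND x2 AND NOT x3) OR (NOT x1 AND x3 AND NOT x2)   [distribute AND over OR]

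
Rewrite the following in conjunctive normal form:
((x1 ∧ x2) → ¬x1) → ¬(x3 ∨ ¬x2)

(x1 ∨ ¬x3) ∧ x2

((x1 ∧ x2) → ¬x1) → ¬(x3 ∨ ¬x2)
≡ ¬((x1 ∧ x2) → ¬x1) ∨ ¬(x3 ∨ ¬x2)
≡ ¬(¬(x1 ∧ x2) ∨ ¬x1) ∨ ¬(x3 ∨ ¬x2)
≡ (¬¬(x1 ∧ x2) ∧ ¬¬x1) ∨ ¬(x3 ∨ ¬x2)
≡ (x1 ∧ x2 ∧ ¬¬x1) ∨ ¬(x3 ∨ ¬x2)
≡ (x1 ∧ x2 ∧ x1) ∨ ¬(x3 ∨ ¬x2)
≡ (x1 ∧ x2 ∧ x1) ∨ (¬x3 ∧ ¬¬x2)
≡ (x1 ∧ x2 ∧ x1) ∨ (¬x3 ∧ x2)
≡ (x1 ∨ ¬x3) ∧ (x1 ∨ x2) ∧ (x2 ∨ ¬x3) ∧ (x2 ∨ x2) ∧ (x1 ∨ ¬x3) ∧ (x1 ∨ x2)
≡ (x1 ∨ ¬x3) ∧ x2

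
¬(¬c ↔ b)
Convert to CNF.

¬(¬c ↔ b)
= ¬((¬c → b) ∧ (b → ¬c))   (eliminate ↔)
= ¬((¬¬c ∨ b) ∧ (b → ¬c))   (eliminate →)
= ¬((¬¬c ∨ b) ∧ (¬b ∨ ¬c))   (eliminate →)
= ¬(¬¬c ∨ b) ∨ ¬(¬b ∨ ¬c)   (De Morgan)
= (¬¬¬c ∧ ¬b) ∨ ¬(¬b ∨ ¬c)   (De Morgan)
= (¬c ∧ ¬b) ∨ ¬(¬b ∨ ¬c)   (double negation)
= (¬c ∧ ¬b) ∨ (¬¬b ∧ ¬¬c)   (De Morgan)
= (¬c ∧ ¬b) ∨ (b ∧ ¬¬c)   (double negation)
= (¬c ∧ ¬b) ∨ (b ∧ c)   (double negation)
= (¬c ∨ b) ∧ (¬c ∨ c) ∧ (¬b ∨ b) ∧ (¬b ∨ c)   (distribute ∨ over ∧)
= (¬c ∨ b) ∧ (¬b ∨ c)   (simplify)

(¬c ∨ b) ∧ (¬b ∨ c)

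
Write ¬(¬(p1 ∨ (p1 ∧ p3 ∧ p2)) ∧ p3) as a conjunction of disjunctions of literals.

p1 ∨ ¬p3

¬(¬(p1 ∨ (p1 ∧ p3 ∧ p2)) ∧ p3)
≡ ¬¬(p1 ∨ (p1 ∧ p3 ∧ p2)) ∨ ¬p3   (De Morgan)
≡ p1 ∨ (p1 ∧ p3 ∧ p2) ∨ ¬p3   (double negation)
≡ (p1 ∨ p1 ∨ ¬p3) ∧ (p1 ∨ p3 ∨ ¬p3) ∧ (p1 ∨ p2 ∨ ¬p3)   (distribute ∨ over ∧)
≡ p1 ∨ ¬p3   (simplify)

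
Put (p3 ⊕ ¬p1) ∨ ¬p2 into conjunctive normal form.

(p3 ∨ ¬p1 ∨ ¬p2) ∧ (¬p3 ∨ p1 ∨ ¬p2)

(p3 ⊕ ¬p1) ∨ ¬p2
≡ (p3 ∨ ¬p1) ∧ ¬(p3 ∧ ¬p1) ∨ ¬p2   — expand ⊕
≡ (p3 ∨ ¬p1) ∧ (¬p3 ∨ ¬¬p1) ∨ ¬p2   — De Morgan
≡ (p3 ∨ ¬p1) ∧ (¬p3 ∨ p1) ∨ ¬p2   — double negation
≡ (p3 ∨ ¬p1 ∨ ¬p2) ∧ (¬p3 ∨ p1 ∨ ¬p2)   — distribute ∨ over ∧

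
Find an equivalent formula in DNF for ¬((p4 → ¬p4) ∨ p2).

¬((p4 → ¬p4) ∨ p2)
≡ ¬(¬p4 ∨ ¬p4 ∨ p2)   (eliminate →)
≡ ¬¬p4 ∧ ¬¬p4 ∧ ¬p2   (De Morgan)
≡ p4 ∧ ¬¬p4 ∧ ¬p2   (double negation)
≡ p4 ∧ p4 ∧ ¬p2   (double negation)
≡ p4 ∧ ¬p2   (simplify)

p4 ∧ ¬p2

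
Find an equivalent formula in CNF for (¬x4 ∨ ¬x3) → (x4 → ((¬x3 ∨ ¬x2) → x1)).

(¬x4 ∨ ¬x3) → (x4 → ((¬x3 ∨ ¬x2) → x1))
≡ ¬(¬x4 ∨ ¬x3) ∨ (x4 → ((¬x3 ∨ ¬x2) → x1))   [eliminate →]
≡ ¬(¬x4 ∨ ¬x3) ∨ ¬x4 ∨ ((¬x3 ∨ ¬x2) → x1)   [eliminate →]
≡ ¬(¬x4 ∨ ¬x3) ∨ ¬x4 ∨ ¬(¬x3 ∨ ¬x2) ∨ x1   [eliminate →]
≡ (¬¬x4 ∧ ¬¬x3) ∨ ¬x4 ∨ ¬(¬x3 ∨ ¬x2) ∨ x1   [De Morgan]
≡ (x4 ∧ ¬¬x3) ∨ ¬x4 ∨ ¬(¬x3 ∨ ¬x2) ∨ x1   [double negation]
≡ (x4 ∧ x3) ∨ ¬x4 ∨ ¬(¬x3 ∨ ¬x2) ∨ x1   [double negation]
≡ (x4 ∧ x3) ∨ ¬x4 ∨ (¬¬x3 ∧ ¬¬x2) ∨ x1   [De Morgan]
≡ (x4 ∧ x3) ∨ ¬x4 ∨ (x3 ∧ ¬¬x2) ∨ x1   [double negation]
≡ (x4 ∧ x3) ∨ ¬x4 ∨ (x3 ∧ x2) ∨ x1   [double negation]
≡ (x4 ∨ ¬x4 ∨ x3 ∨ x1) ∧ (x4 ∨ ¬x4 ∨ x2 ∨ x1) ∧ (x3 ∨ ¬x4 ∨ x3 ∨ x1) ∧ (x3 ∨ ¬x4 ∨ x2 ∨ x1)   [distribute ∨ over ∧]
≡ x3 ∨ ¬x4 ∨ x1   [simplify]

x3 ∨ ¬x4 ∨ x1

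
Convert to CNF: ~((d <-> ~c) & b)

(d | ~c | ~b) & (c | ~d | ~b)

~((d <-> ~c) & b)
⇔ ~((d -> ~c) & (~c -> d) & b)   [eliminate <->]
⇔ ~((~d | ~c) & (~c -> d) & b)   [eliminate ->]
⇔ ~((~d | ~c) & (~~c | d) & b)   [eliminate ->]
⇔ ~(~d | ~c) | ~(~~c | d) | ~b   [De Morgan]
⇔ (~~d & ~~c) | ~(~~c | d) | ~b   [De Morgan]
⇔ (d & ~~c) | ~(~~c | d) | ~b   [double negation]
⇔ (d & c) | ~(~~c | d) | ~b   [double negation]
⇔ (d & c) | (~~~c & ~d) | ~b   [De Morgan]
⇔ (d & c) | (~c & ~d) | ~b   [double negation]
⇔ (d | ~c | ~b) & (d | ~d | ~b) & (c | ~c | ~b) & (c | ~d | ~b)   [distribute | over &]
⇔ (d | ~c | ~b) & (c | ~d | ~b)   [simplify]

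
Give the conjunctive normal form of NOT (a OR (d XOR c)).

NOT a AND (NOT d OR c) AND (NOT c OR d)

NOT (a OR (d XOR c))
⇔ NOT (a OR ((d OR c) AND NOT (d AND c)))
⇔ NOT a AND NOT ((d OR c) AND NOT (d AND c))
⇔ NOT a AND (NOT (d OR c) OR NOT NOT (d AND c))
⇔ NOT a AND ((NOT d AND NOT c) OR NOT NOT (d AND c))
⇔ NOT a AND ((NOT d AND NOT c) OR (d AND c))
⇔ NOT a AND (NOT d OR d) AND (NOT d OR c) AND (NOT c OR d) AND (NOT c OR c)
⇔ NOT a AND (NOT d OR c) AND (NOT c OR d)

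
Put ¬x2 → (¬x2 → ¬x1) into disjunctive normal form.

¬x2 → (¬x2 → ¬x1)
≡ ¬¬x2 ∨ (¬x2 → ¬x1)   — eliminate →
≡ ¬¬x2 ∨ ¬¬x2 ∨ ¬x1   — eliminate →
≡ x2 ∨ ¬¬x2 ∨ ¬x1   — double negation
≡ x2 ∨ x2 ∨ ¬x1   — double negation
≡ x2 ∨ ¬x1   — simplify

x2 ∨ ¬x1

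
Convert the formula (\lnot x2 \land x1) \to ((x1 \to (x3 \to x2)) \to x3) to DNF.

x2 \lor \lnot x1 \lor x3

(\lnot x2 \land x1) \to ((x1 \to (x3 \to x2)) \to x3)
⇔ \lnot (\lnot x2 \land x1) \lor ((x1 \to (x3 \to x2)) \to x3)   (eliminate \to)
⇔ \lnot (\lnot x2 \land x1) \lor \lnot (x1 \to (x3 \to x2)) \lor x3   (eliminate \to)
⇔ \lnot (\lnot x2 \land x1) \lor \lnot (\lnot x1 \lor (x3 \to x2)) \lor x3   (eliminate \to)
⇔ \lnot (\lnot x2 \land x1) \lor \lnot (\lnot x1 \lor \lnot x3 \lor x2) \lor x3   (eliminate \to)
⇔ \lnot \lnot x2 \lor \lnot x1 \lor \lnot (\lnot x1 \lor \lnot x3 \lor x2) \lor x3   (De Morgan)
⇔ x2 \lor \lnot x1 \lor \lnot (\lnot x1 \lor \lnot x3 \lor x2) \lor x3   (double negation)
⇔ x2 \lor \lnot x1 \lor (\lnot \lnot x1 \land \lnot \lnot x3 \land \lnot x2) \lor x3   (De Morgan)
⇔ x2 \lor \lnot x1 \lor (x1 \land \lnot \lnot x3 \land \lnot x2) \lor x3   (double negation)
⇔ x2 \lor \lnot x1 \lor (x1 \land x3 \land \lnot x2) \lor x3   (double negation)
⇔ x2 \lor \lnot x1 \lor x3   (simplify)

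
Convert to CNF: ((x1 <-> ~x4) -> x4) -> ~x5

(x4 | x1 | ~x5) & (~x4 | ~x5)

((x1 <-> ~x4) -> x4) -> ~x5
≡ ~((x1 <-> ~x4) -> x4) | ~x5   — eliminate ->
≡ ~(~(x1 <-> ~x4) | x4) | ~x5   — eliminate ->
≡ ~(~((x1 -> ~x4) & (~x4 -> x1)) | x4) | ~x5   — eliminate <->
≡ ~(~((~x1 | ~x4) & (~x4 -> x1)) | x4) | ~x5   — eliminate ->
≡ ~(~((~x1 | ~x4) & (~~x4 | x1)) | x4) | ~x5   — eliminate ->
≡ (~~((~x1 | ~x4) & (~~x4 | x1)) & ~x4) | ~x5   — De Morgan
≡ ((~x1 | ~x4) & (~~x4 | x1) & ~x4) | ~x5   — double negation
≡ ((~x1 | ~x4) & (x4 | x1) & ~x4) | ~x5   — double negation
≡ (~x1 | ~x4 | ~x5) & (x4 | x1 | ~x5) & (~x4 | ~x5)   — distribute | over &
≡ (x4 | x1 | ~x5) & (~x4 | ~x5)   — simplify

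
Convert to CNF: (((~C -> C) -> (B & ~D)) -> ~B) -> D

B | D

(((~C -> C) -> (B & ~D)) -> ~B) -> D
= ~(((~C -> C) -> (B & ~D)) -> ~B) | D
= ~(~((~C -> C) -> (B & ~D)) | ~B) | D
= ~(~(~(~C -> C) | (B & ~D)) | ~B) | D
= ~(~(~(~~C | C) | (B & ~D)) | ~B) | D
= (~~(~(~~C | C) | (B & ~D)) & ~~B) | D
= ((~(~~C | C) | (B & ~D)) & ~~B) | D
= (((~~~C & ~C) | (B & ~D)) & ~~B) | D
= (((~C & ~C) | (B & ~D)) & ~~B) | D
= (((~C & ~C) | (B & ~D)) & B) | D
= (~C | B | D) & (~C | ~D | D) & (~C | B | D) & (~C | ~D | D) & (B | D)
= B | D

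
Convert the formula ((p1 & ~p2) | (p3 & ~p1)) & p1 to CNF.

((p1 & ~p2) | (p3 & ~p1)) & p1
⇔ (p1 | p3) & (p1 | ~p1) & (~p2 | p3) & (~p2 | ~p1) & p1   [distribute | over &]
⇔ (~p2 | p3) & (~p2 | ~p1) & p1   [simplify]

(~p2 | p3) & (~p2 | ~p1) & p1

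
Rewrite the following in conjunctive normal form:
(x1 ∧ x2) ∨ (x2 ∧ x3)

(x1 ∧ x2) ∨ (x2 ∧ x3)
≡ (x1 ∨ x2) ∧ (x1 ∨ x3) ∧ (x2 ∨ x2) ∧ (x2 ∨ x3)   [distribute ∨ over ∧]
≡ (x1 ∨ x3) ∧ x2   [simplify]

(x1 ∨ x3) ∧ x2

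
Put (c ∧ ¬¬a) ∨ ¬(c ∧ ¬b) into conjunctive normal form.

(c ∧ ¬¬a) ∨ ¬(c ∧ ¬b)
≡ (c ∧ a) ∨ ¬(c ∧ ¬b)   (double negation)
≡ (c ∧ a) ∨ ¬c ∨ ¬¬b   (De Morgan)
≡ (c ∧ a) ∨ ¬c ∨ b   (double negation)
≡ (c ∨ ¬c ∨ b) ∧ (a ∨ ¬c ∨ b)   (distribute ∨ over ∧)
≡ a ∨ ¬c ∨ b   (simplify)

a ∨ ¬c ∨ b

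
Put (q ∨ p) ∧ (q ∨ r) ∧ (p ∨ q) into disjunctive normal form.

(q ∨ p) ∧ (q ∨ r) ∧ (p ∨ q)
≡ (q ∧ q ∧ p) ∨ (q ∧ q ∧ q) ∨ (q ∧ r ∧ p) ∨ (q ∧ r ∧ q) ∨ (p ∧ q ∧ p) ∨ (p ∧ q ∧ q) ∨ (p ∧ r ∧ p) ∨ (p ∧ r ∧ q)   (distribute ∧ over ∨)
≡ q ∨ (p ∧ r)   (simplify)

q ∨ (p ∧ r)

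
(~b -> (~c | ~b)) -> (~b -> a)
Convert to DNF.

(~b -> (~c | ~b)) -> (~b -> a)
⇔ ~(~b -> (~c | ~b)) | (~b -> a)   [eliminate ->]
⇔ ~(~~b | ~c | ~b) | (~b -> a)   [eliminate ->]
⇔ ~(~~b | ~c | ~b) | ~~b | a   [eliminate ->]
⇔ (~~~b & ~~c & ~~b) | ~~b | a   [De Morgan]
⇔ (~b & ~~c & ~~b) | ~~b | a   [double negation]
⇔ (~b & c & ~~b) | ~~b | a   [double negation]
⇔ (~b & c & b) | ~~b | a   [double negation]
⇔ (~b & c & b) | b | a   [double negation]
⇔ b | a   [simplify]

b | a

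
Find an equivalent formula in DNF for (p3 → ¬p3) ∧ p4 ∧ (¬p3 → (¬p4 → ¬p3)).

(p3 → ¬p3) ∧ p4 ∧ (¬p3 → (¬p4 → ¬p3))
≡ (¬p3 ∨ ¬p3) ∧ p4 ∧ (¬p3 → (¬p4 → ¬p3))   [eliminate →]
≡ (¬p3 ∨ ¬p3) ∧ p4 ∧ (¬¬p3 ∨ (¬p4 → ¬p3))   [eliminate →]
≡ (¬p3 ∨ ¬p3) ∧ p4 ∧ (¬¬p3 ∨ ¬¬p4 ∨ ¬p3)   [eliminate →]
≡ (¬p3 ∨ ¬p3) ∧ p4 ∧ (p3 ∨ ¬¬p4 ∨ ¬p3)   [double negation]
≡ (¬p3 ∨ ¬p3) ∧ p4 ∧ (p3 ∨ p4 ∨ ¬p3)   [double negation]
≡ (¬p3 ∧ p4 ∧ p3) ∨ (¬p3 ∧ p4 ∧ p4) ∨ (¬p3 ∧ p4 ∧ ¬p3) ∨ (¬p3 ∧ p4 ∧ p3) ∨ (¬p3 ∧ p4 ∧ p4) ∨ (¬p3 ∧ p4 ∧ ¬p3)   [distribute ∧ over ∨]
≡ ¬p3 ∧ p4   [simplify]

¬p3 ∧ p4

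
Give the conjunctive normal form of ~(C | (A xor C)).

~(C | (A xor C))
⇔ ~(C | ((A | C) & ~(A & C)))   [expand xor]
⇔ ~C & ~((A | C) & ~(A & C))   [De Morgan]
⇔ ~C & (~(A | C) | ~~(A & C))   [De Morgan]
⇔ ~C & ((~A & ~C) | ~~(A & C))   [De Morgan]
⇔ ~C & ((~A & ~C) | (A & C))   [double negation]
⇔ ~C & (~A | A) & (~A | C) & (~C | A) & (~C | C)   [distribute | over &]
⇔ ~C & (~A | C)   [simplify]

~C & (~A | C)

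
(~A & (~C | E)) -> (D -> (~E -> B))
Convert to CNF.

A | C | ~D | E | B

(~A & (~C | E)) -> (D -> (~E -> B))
≡ ~(~A & (~C | E)) | (D -> (~E -> B))   [eliminate ->]
≡ ~(~A & (~C | E)) | ~D | (~E -> B)   [eliminate ->]
≡ ~(~A & (~C | E)) | ~D | ~~E | B   [eliminate ->]
≡ ~~A | ~(~C | E) | ~D | ~~E | B   [De Morgan]
≡ A | ~(~C | E) | ~D | ~~E | B   [double negation]
≡ A | (~~C & ~E) | ~D | ~~E | B   [De Morgan]
≡ A | (C & ~E) | ~D | ~~E | B   [double negation]
≡ A | (C & ~E) | ~D | E | B   [double negation]
≡ (A | C | ~D | E | B) & (A | ~E | ~D | E | B)   [distribute | over &]
≡ A | C | ~D | E | B   [simplify]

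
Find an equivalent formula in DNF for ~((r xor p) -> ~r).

r & ~p

~((r xor p) -> ~r)
≡ ~(~(r xor p) | ~r)   (eliminate ->)
≡ ~(~((r & ~p) | (~r & p)) | ~r)   (expand xor)
≡ ~~((r & ~p) | (~r & p)) & ~~r   (De Morgan)
≡ ((r & ~p) | (~r & p)) & ~~r   (double negation)
≡ ((r & ~p) | (~r & p)) & r   (double negation)
≡ (r & ~p & r) | (~r & p & r)   (distribute & over |)
≡ r & ~p   (simplify)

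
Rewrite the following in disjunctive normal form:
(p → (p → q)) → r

(p → (p → q)) → r
≡ ¬(p → (p → q)) ∨ r   [eliminate →]
≡ ¬(¬p ∨ (p → q)) ∨ r   [eliminate →]
≡ ¬(¬p ∨ ¬p ∨ q) ∨ r   [eliminate →]
≡ (¬¬p ∧ ¬¬p ∧ ¬q) ∨ r   [De Morgan]
≡ (p ∧ ¬¬p ∧ ¬q) ∨ r   [double negation]
≡ (p ∧ p ∧ ¬q) ∨ r   [double negation]
≡ (p ∧ ¬q) ∨ r   [simplify]

(p ∧ ¬q) ∨ r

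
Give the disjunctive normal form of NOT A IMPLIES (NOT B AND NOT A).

NOT A IMPLIES (NOT B AND NOT A)
≡ NOT NOT A OR (NOT B AND NOT A)   (eliminate IMPLIES)
≡ A OR (NOT B AND NOT A)   (double negation)

A OR (NOT B AND NOT A)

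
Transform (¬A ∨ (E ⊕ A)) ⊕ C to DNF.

(¬A ∧ ¬C) ∨ (¬E ∧ A ∧ ¬C) ∨ (A ∧ E ∧ C)

(¬A ∨ (E ⊕ A)) ⊕ C
⇔ ((¬A ∨ (E ⊕ A)) ∧ ¬C) ∨ (¬(¬A ∨ (E ⊕ A)) ∧ C)   [expand ⊕]
⇔ ((¬A ∨ (E ∧ ¬A) ∨ (¬E ∧ A)) ∧ ¬C) ∨ (¬(¬A ∨ (E ⊕ A)) ∧ C)   [expand ⊕]
⇔ ((¬A ∨ (E ∧ ¬A) ∨ (¬E ∧ A)) ∧ ¬C) ∨ (¬(¬A ∨ (E ∧ ¬A) ∨ (¬E ∧ A)) ∧ C)   [expand ⊕]
⇔ ((¬A ∨ (E ∧ ¬A) ∨ (¬E ∧ A)) ∧ ¬C) ∨ (¬¬A ∧ ¬(E ∧ ¬A) ∧ ¬(¬E ∧ A) ∧ C)   [De Morgan]
⇔ ((¬A ∨ (E ∧ ¬A) ∨ (¬E ∧ A)) ∧ ¬C) ∨ (A ∧ ¬(E ∧ ¬A) ∧ ¬(¬E ∧ A) ∧ C)   [double negation]
⇔ ((¬A ∨ (E ∧ ¬A) ∨ (¬E ∧ A)) ∧ ¬C) ∨ (A ∧ (¬E ∨ ¬¬A) ∧ ¬(¬E ∧ A) ∧ C)   [De Morgan]
⇔ ((¬A ∨ (E ∧ ¬A) ∨ (¬E ∧ A)) ∧ ¬C) ∨ (A ∧ (¬E ∨ A) ∧ ¬(¬E ∧ A) ∧ C)   [double negation]
⇔ ((¬A ∨ (E ∧ ¬A) ∨ (¬E ∧ A)) ∧ ¬C) ∨ (A ∧ (¬E ∨ A) ∧ (¬¬E ∨ ¬A) ∧ C)   [De Morgan]
⇔ ((¬A ∨ (E ∧ ¬A) ∨ (¬E ∧ A)) ∧ ¬C) ∨ (A ∧ (¬E ∨ A) ∧ (E ∨ ¬A) ∧ C)   [double negation]
⇔ (¬A ∧ ¬C) ∨ (E ∧ ¬A ∧ ¬C) ∨ (¬E ∧ A ∧ ¬C) ∨ (A ∧ ¬E ∧ E ∧ C) ∨ (A ∧ ¬E ∧ ¬A ∧ C) ∨ (A ∧ A ∧ E ∧ C) ∨ (A ∧ A ∧ ¬A ∧ C)   [distribute ∧ over ∨]
⇔ (¬A ∧ ¬C) ∨ (¬E ∧ A ∧ ¬C) ∨ (A ∧ E ∧ C)   [simplify]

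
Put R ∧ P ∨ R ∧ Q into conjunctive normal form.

R ∧ (P ∨ Q)

R ∧ P ∨ R ∧ Q
= (R ∨ R) ∧ (R ∨ Q) ∧ (P ∨ R) ∧ (P ∨ Q)
= R ∧ (P ∨ Q)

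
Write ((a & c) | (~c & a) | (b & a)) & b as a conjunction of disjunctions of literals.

((a & c) | (~c & a) | (b & a)) & b
⇔ (a | ~c | b) & (a | ~c | a) & (a | a | b) & (a | a | a) & (c | ~c | b) & (c | ~c | a) & (c | a | b) & (c | a | a) & b   — distribute | over &
⇔ a & b   — simplify

a & b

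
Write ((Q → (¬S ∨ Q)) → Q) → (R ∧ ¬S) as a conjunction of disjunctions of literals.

(¬Q ∨ R) ∧ (¬Q ∨ ¬S)

((Q → (¬S ∨ Q)) → Q) → (R ∧ ¬S)
≡ ¬((Q → (¬S ∨ Q)) → Q) ∨ (R ∧ ¬S)   [eliminate →]
≡ ¬(¬(Q → (¬S ∨ Q)) ∨ Q) ∨ (R ∧ ¬S)   [eliminate →]
≡ ¬(¬(¬Q ∨ ¬S ∨ Q) ∨ Q) ∨ (R ∧ ¬S)   [eliminate →]
≡ (¬¬(¬Q ∨ ¬S ∨ Q) ∧ ¬Q) ∨ (R ∧ ¬S)   [De Morgan]
≡ ((¬Q ∨ ¬S ∨ Q) ∧ ¬Q) ∨ (R ∧ ¬S)   [double negation]
≡ (¬Q ∨ ¬S ∨ Q ∨ R) ∧ (¬Q ∨ ¬S ∨ Q ∨ ¬S) ∧ (¬Q ∨ R) ∧ (¬Q ∨ ¬S)   [distribute ∨ over ∧]
≡ (¬Q ∨ R) ∧ (¬Q ∨ ¬S)   [simplify]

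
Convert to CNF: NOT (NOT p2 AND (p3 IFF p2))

NOT (NOT p2 AND (p3 IFF p2))
⇔ NOT (NOT p2 AND (p3 IMPLIES p2) AND (p2 IMPLIES p3))   [eliminate IFF]
⇔ NOT (NOT p2 AND (NOT p3 OR p2) AND (p2 IMPLIES p3))   [eliminate IMPLIES]
⇔ NOT (NOT p2 AND (NOT p3 OR p2) AND (NOT p2 OR p3))   [eliminate IMPLIES]
⇔ NOT NOT p2 OR NOT (NOT p3 OR p2) OR NOT (NOT p2 OR p3)   [De Morgan]
⇔ p2 OR NOT (NOT p3 OR p2) OR NOT (NOT p2 OR p3)   [double negation]
⇔ p2 OR (NOT NOT p3 AND NOT p2) OR NOT (NOT p2 OR p3)   [De Morgan]
⇔ p2 OR (p3 AND NOT p2) OR NOT (NOT p2 OR p3)   [double negation]
⇔ p2 OR (p3 AND NOT p2) OR (NOT NOT p2 AND NOT p3)   [De Morgan]
⇔ p2 OR (p3 AND NOT p2) OR (p2 AND NOT p3)   [double negation]
⇔ (p2 OR p3 OR p2) AND (p2 OR p3 OR NOT p3) AND (p2 OR NOT p2 OR p2) AND (p2 OR NOT p2 OR NOT p3)   [distribute OR over AND]
⇔ p2 OR p3   [simplify]

p2 OR p3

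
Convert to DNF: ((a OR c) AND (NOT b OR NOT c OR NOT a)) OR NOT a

(a AND NOT b) OR (a AND NOT c) OR (c AND NOT b) OR NOT a

((a OR c) AND (NOT b OR NOT c OR NOT a)) OR NOT a
⇔ (a AND NOT b) OR (a AND NOT c) OR (a AND NOT a) OR (c AND NOT b) OR (c AND NOT c) OR (c AND NOT a) OR NOT a   — distribute AND over OR
⇔ (a AND NOT b) OR (a AND NOT c) OR (c AND NOT b) OR NOT a   — simplify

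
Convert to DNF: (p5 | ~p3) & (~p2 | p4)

(p5 & ~p2) | (p5 & p4) | (~p3 & ~p2) | (~p3 & p4)

(p5 | ~p3) & (~p2 | p4)
⇔ (p5 & ~p2) | (p5 & p4) | (~p3 & ~p2) | (~p3 & p4)   [distribute & over |]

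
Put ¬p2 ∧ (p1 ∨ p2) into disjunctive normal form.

¬p2 ∧ (p1 ∨ p2)
= (¬p2 ∧ p1) ∨ (¬p2 ∧ p2)   — distribute ∧ over ∨
= ¬p2 ∧ p1   — simplify

¬p2 ∧ p1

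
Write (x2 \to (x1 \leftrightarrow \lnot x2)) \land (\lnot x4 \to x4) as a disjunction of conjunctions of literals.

(x2 \to (x1 \leftrightarrow \lnot x2)) \land (\lnot x4 \to x4)
= (\lnot x2 \lor (x1 \leftrightarrow \lnot x2)) \land (\lnot x4 \to x4)   (eliminate \to)
= (\lnot x2 \lor ((x1 \to \lnot x2) \land (\lnot x2 \to x1))) \land (\lnot x4 \to x4)   (eliminate \leftrightarrow)
= (\lnot x2 \lor ((\lnot x1 \lor \lnot x2) \land (\lnot x2 \to x1))) \land (\lnot x4 \to x4)   (eliminate \to)
= (\lnot x2 \lor ((\lnot x1 \lor \lnot x2) \land (\lnot \lnot x2 \lor x1))) \land (\lnot x4 \to x4)   (eliminate \to)
= (\lnot x2 \lor ((\lnot x1 \lor \lnot x2) \land (\lnot \lnot x2 \lor x1))) \land (\lnot \lnot x4 \lor x4)   (eliminate \to)
= (\lnot x2 \lor ((\lnot x1 \lor \lnot x2) \land (x2 \lor x1))) \land (\lnot \lnot x4 \lor x4)   (double negation)
= (\lnot x2 \lor ((\lnot x1 \lor \lnot x2) \land (x2 \lor x1))) \land (x4 \lor x4)   (double negation)
= (\lnot x2 \land x4) \lor (\lnot x2 \land x4) \lor (\lnot x1 \land x2 \land x4) \lor (\lnot x1 \land x2 \land x4) \lor (\lnot x1 \land x1 \land x4) \lor (\lnot x1 \land x1 \land x4) \lor (\lnot x2 \land x2 \land x4) \lor (\lnot x2 \land x2 \land x4) \lor (\lnot x2 \land x1 \land x4) \lor (\lnot x2 \land x1 \land x4)   (distribute \land over \lor)
= (\lnot x2 \land x4) \lor (\lnot x1 \land x2 \land x4)   (simplify)

(\lnot x2 \land x4) \lor (\lnot x1 \land x2 \land x4)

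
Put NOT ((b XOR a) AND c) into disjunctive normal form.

NOT ((b XOR a) AND c)
≡ NOT (((b AND NOT a) OR (NOT b AND a)) AND c)   [expand XOR]
≡ NOT ((b AND NOT a) OR (NOT b AND a)) OR NOT c   [De Morgan]
≡ (NOT (b AND NOT a) AND NOT (NOT b AND a)) OR NOT c   [De Morgan]
≡ ((NOT b OR NOT NOT a) AND NOT (NOT b AND a)) OR NOT c   [De Morgan]
≡ ((NOT b OR a) AND NOT (NOT b AND a)) OR NOT c   [double negation]
≡ ((NOT b OR a) AND (NOT NOT b OR NOT a)) OR NOT c   [De Morgan]
≡ ((NOT b OR a) AND (b OR NOT a)) OR NOT c   [double negation]
≡ (NOT b AND b) OR (NOT b AND NOT a) OR (a AND b) OR (a AND NOT a) OR NOT c   [distribute AND over OR]
≡ (NOT b AND NOT a) OR (a AND b) OR NOT c   [simplify]

(NOT b AND NOT a) OR (a AND b) OR NOT c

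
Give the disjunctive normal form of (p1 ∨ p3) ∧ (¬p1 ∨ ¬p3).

(p1 ∧ ¬p3) ∨ (p3 ∧ ¬p1)

(p1 ∨ p3) ∧ (¬p1 ∨ ¬p3)
≡ (p1 ∧ ¬p1) ∨ (p1 ∧ ¬p3) ∨ (p3 ∧ ¬p1) ∨ (p3 ∧ ¬p3)   (distribute ∧ over ∨)
≡ (p1 ∧ ¬p3) ∨ (p3 ∧ ¬p1)   (simplify)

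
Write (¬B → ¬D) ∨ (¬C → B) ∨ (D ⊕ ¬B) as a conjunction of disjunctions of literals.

(¬B → ¬D) ∨ (¬C → B) ∨ (D ⊕ ¬B)
≡ ¬¬B ∨ ¬D ∨ (¬C → B) ∨ (D ⊕ ¬B)   [eliminate →]
≡ ¬¬B ∨ ¬D ∨ ¬¬C ∨ B ∨ (D ⊕ ¬B)   [eliminate →]
≡ ¬¬B ∨ ¬D ∨ ¬¬C ∨ B ∨ ((D ∨ ¬B) ∧ ¬(D ∧ ¬B))   [expand ⊕]
≡ B ∨ ¬D ∨ ¬¬C ∨ B ∨ ((D ∨ ¬B) ∧ ¬(D ∧ ¬B))   [double negation]
≡ B ∨ ¬D ∨ C ∨ B ∨ ((D ∨ ¬B) ∧ ¬(D ∧ ¬B))   [double negation]
≡ B ∨ ¬D ∨ C ∨ B ∨ ((D ∨ ¬B) ∧ (¬D ∨ ¬¬B))   [De Morgan]
≡ B ∨ ¬D ∨ C ∨ B ∨ ((D ∨ ¬B) ∧ (¬D ∨ B))   [double negation]
≡ (B ∨ ¬D ∨ C ∨ B ∨ D ∨ ¬B) ∧ (B ∨ ¬D ∨ C ∨ B ∨ ¬D ∨ B)   [distribute ∨ over ∧]
≡ B ∨ ¬D ∨ C   [simplify]

B ∨ ¬D ∨ C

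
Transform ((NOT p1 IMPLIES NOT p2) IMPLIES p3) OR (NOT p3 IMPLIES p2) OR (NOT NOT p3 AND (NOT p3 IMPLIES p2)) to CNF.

p2 OR p3

((NOT p1 IMPLIES NOT p2) IMPLIES p3) OR (NOT p3 IMPLIES p2) OR (NOT NOT p3 AND (NOT p3 IMPLIES p2))
≡ NOT (NOT p1 IMPLIES NOT p2) OR p3 OR (NOT p3 IMPLIES p2) OR (NOT NOT p3 AND (NOT p3 IMPLIES p2))   (eliminate IMPLIES)
≡ NOT (NOT NOT p1 OR NOT p2) OR p3 OR (NOT p3 IMPLIES p2) OR (NOT NOT p3 AND (NOT p3 IMPLIES p2))   (eliminate IMPLIES)
≡ NOT (NOT NOT p1 OR NOT p2) OR p3 OR NOT NOT p3 OR p2 OR (NOT NOT p3 AND (NOT p3 IMPLIES p2))   (eliminate IMPLIES)
≡ NOT (NOT NOT p1 OR NOT p2) OR p3 OR NOT NOT p3 OR p2 OR (NOT NOT p3 AND (NOT NOT p3 OR p2))   (eliminate IMPLIES)
≡ (NOT NOT NOT p1 AND NOT NOT p2) OR p3 OR NOT NOT p3 OR p2 OR (NOT NOT p3 AND (NOT NOT p3 OR p2))   (De Morgan)
≡ (NOT p1 AND NOT NOT p2) OR p3 OR NOT NOT p3 OR p2 OR (NOT NOT p3 AND (NOT NOT p3 OR p2))   (double negation)
≡ (NOT p1 AND p2) OR p3 OR NOT NOT p3 OR p2 OR (NOT NOT p3 AND (NOT NOT p3 OR p2))   (double negation)
≡ (NOT p1 AND p2) OR p3 OR p3 OR p2 OR (NOT NOT p3 AND (NOT NOT p3 OR p2))   (double negation)
≡ (NOT p1 AND p2) OR p3 OR p3 OR p2 OR (p3 AND (NOT NOT p3 OR p2))   (double negation)
≡ (NOT p1 AND p2) OR p3 OR p3 OR p2 OR (p3 AND (p3 OR p2))   (double negation)
≡ (NOT p1 OR p3 OR p3 OR p2 OR p3) AND (NOT p1 OR p3 OR p3 OR p2 OR p3 OR p2) AND (p2 OR p3 OR p3 OR p2 OR p3) AND (p2 OR p3 OR p3 OR p2 OR p3 OR p2)   (distribute OR over AND)
≡ p2 OR p3   (simplify)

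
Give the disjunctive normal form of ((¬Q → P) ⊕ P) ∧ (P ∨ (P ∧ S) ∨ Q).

Q ∧ ¬P

((¬Q → P) ⊕ P) ∧ (P ∨ (P ∧ S) ∨ Q)
≡ (((¬Q → P) ∧ ¬P) ∨ (¬(¬Q → P) ∧ P)) ∧ (P ∨ (P ∧ S) ∨ Q)   (expand ⊕)
≡ (((¬¬Q ∨ P) ∧ ¬P) ∨ (¬(¬Q → P) ∧ P)) ∧ (P ∨ (P ∧ S) ∨ Q)   (eliminate →)
≡ (((¬¬Q ∨ P) ∧ ¬P) ∨ (¬(¬¬Q ∨ P) ∧ P)) ∧ (P ∨ (P ∧ S) ∨ Q)   (eliminate →)
≡ (((Q ∨ P) ∧ ¬P) ∨ (¬(¬¬Q ∨ P) ∧ P)) ∧ (P ∨ (P ∧ S) ∨ Q)   (double negation)
≡ (((Q ∨ P) ∧ ¬P) ∨ (¬¬¬Q ∧ ¬P ∧ P)) ∧ (P ∨ (P ∧ S) ∨ Q)   (De Morgan)
≡ (((Q ∨ P) ∧ ¬P) ∨ (¬Q ∧ ¬P ∧ P)) ∧ (P ∨ (P ∧ S) ∨ Q)   (double negation)
≡ (Q ∧ ¬P ∧ P) ∨ (Q ∧ ¬P ∧ P ∧ S) ∨ (Q ∧ ¬P ∧ Q) ∨ (P ∧ ¬P ∧ P) ∨ (P ∧ ¬P ∧ P ∧ S) ∨ (P ∧ ¬P ∧ Q) ∨ (¬Q ∧ ¬P ∧ P ∧ P) ∨ (¬Q ∧ ¬P ∧ P ∧ P ∧ S) ∨ (¬Q ∧ ¬P ∧ P ∧ Q)   (distribute ∧ over ∨)
≡ Q ∧ ¬P   (simplify)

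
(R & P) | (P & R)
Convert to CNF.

R & P

(R & P) | (P & R)
≡ (R | P) & (R | R) & (P | P) & (P | R)   [distribute | over &]
≡ R & P   [simplify]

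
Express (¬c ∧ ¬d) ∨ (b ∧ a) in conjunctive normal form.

(¬c ∨ b) ∧ (¬c ∨ a) ∧ (¬d ∨ b) ∧ (¬d ∨ a)

(¬c ∧ ¬d) ∨ (b ∧ a)
⇔ (¬c ∨ b) ∧ (¬c ∨ a) ∧ (¬d ∨ b) ∧ (¬d ∨ a)   [distribute ∨ over ∧]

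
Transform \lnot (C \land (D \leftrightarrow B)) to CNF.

\lnot (C \land (D \leftrightarrow B))
≡ \lnot (C \land (D \to B) \land (B \to D))   (eliminate \leftrightarrow)
≡ \lnot (C \land (\lnot D \lor B) \land (B \to D))   (eliminate \to)
≡ \lnot (C \land (\lnot D \lor B) \land (\lnot B \lor D))   (eliminate \to)
≡ \lnot C \lor \lnot (\lnot D \lor B) \lor \lnot (\lnot B \lor D)   (De Morgan)
≡ \lnot C \lor (\lnot \lnot D \land \lnot B) \lor \lnot (\lnot B \lor D)   (De Morgan)
≡ \lnot C \lor (D \land \lnot B) \lor \lnot (\lnot B \lor D)   (double negation)
≡ \lnot C \lor (D \land \lnot B) \lor (\lnot \lnot B \land \lnot D)   (De Morgan)
≡ \lnot C \lor (D \land \lnot B) \lor (B \land \lnot D)   (double negation)
≡ (\lnot C \lor D \lor B) \land (\lnot C \lor D \lor \lnot D) \land (\lnot C \lor \lnot B \lor B) \land (\lnot C \lor \lnot B \lor \lnot D)   (distribute \lor over \land)
≡ (\lnot C \lor D \lor B) \land (\lnot C \lor \lnot B \lor \lnot D)   (simplify)

(\lnot C \lor D \lor B) \land (\lnot C \lor \lnot B \lor \lnot D)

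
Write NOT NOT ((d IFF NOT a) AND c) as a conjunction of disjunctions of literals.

NOT NOT ((d IFF NOT a) AND c)
≡ NOT NOT ((d IMPLIES NOT a) AND (NOT a IMPLIES d) AND c)   — eliminate IFF
≡ NOT NOT ((NOT d OR NOT a) AND (NOT a IMPLIES d) AND c)   — eliminate IMPLIES
≡ NOT NOT ((NOT d OR NOT a) AND (NOT NOT a OR d) AND c)   — eliminate IMPLIES
≡ (NOT d OR NOT a) AND (NOT NOT a OR d) AND c   — double negation
≡ (NOT d OR NOT a) AND (a OR d) AND c   — double negation

(NOT d OR NOT a) AND (a OR d) AND c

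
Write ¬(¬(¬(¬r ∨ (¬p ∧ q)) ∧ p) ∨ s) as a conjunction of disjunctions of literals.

¬(¬(¬(¬r ∨ (¬p ∧ q)) ∧ p) ∨ s)
⇔ ¬¬(¬(¬r ∨ (¬p ∧ q)) ∧ p) ∧ ¬s   [De Morgan]
⇔ ¬(¬r ∨ (¬p ∧ q)) ∧ p ∧ ¬s   [double negation]
⇔ ¬¬r ∧ ¬(¬p ∧ q) ∧ p ∧ ¬s   [De Morgan]
⇔ r ∧ ¬(¬p ∧ q) ∧ p ∧ ¬s   [double negation]
⇔ r ∧ (¬¬p ∨ ¬q) ∧ p ∧ ¬s   [De Morgan]
⇔ r ∧ (p ∨ ¬q) ∧ p ∧ ¬s   [double negation]
⇔ r ∧ p ∧ ¬s   [simplify]

r ∧ p ∧ ¬s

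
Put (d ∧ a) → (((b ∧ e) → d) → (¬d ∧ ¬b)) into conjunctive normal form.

¬d ∨ ¬a

(d ∧ a) → (((b ∧ e) → d) → (¬d ∧ ¬b))
⇔ ¬(d ∧ a) ∨ (((b ∧ e) → d) → (¬d ∧ ¬b))   — eliminate →
⇔ ¬(d ∧ a) ∨ ¬((b ∧ e) → d) ∨ (¬d ∧ ¬b)   — eliminate →
⇔ ¬(d ∧ a) ∨ ¬(¬(b ∧ e) ∨ d) ∨ (¬d ∧ ¬b)   — eliminate →
⇔ ¬d ∨ ¬a ∨ ¬(¬(b ∧ e) ∨ d) ∨ (¬d ∧ ¬b)   — De Morgan
⇔ ¬d ∨ ¬a ∨ (¬¬(b ∧ e) ∧ ¬d) ∨ (¬d ∧ ¬b)   — De Morgan
⇔ ¬d ∨ ¬a ∨ (b ∧ e ∧ ¬d) ∨ (¬d ∧ ¬b)   — double negation
⇔ (¬d ∨ ¬a ∨ b ∨ ¬d) ∧ (¬d ∨ ¬a ∨ b ∨ ¬b) ∧ (¬d ∨ ¬a ∨ e ∨ ¬d) ∧ (¬d ∨ ¬a ∨ e ∨ ¬b) ∧ (¬d ∨ ¬a ∨ ¬d ∨ ¬d) ∧ (¬d ∨ ¬a ∨ ¬d ∨ ¬b)   — distribute ∨ over ∧
⇔ ¬d ∨ ¬a   — simplify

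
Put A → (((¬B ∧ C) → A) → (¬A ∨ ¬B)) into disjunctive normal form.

A → (((¬B ∧ C) → A) → (¬A ∨ ¬B))
= ¬A ∨ (((¬B ∧ C) → A) → (¬A ∨ ¬B))   [eliminate →]
= ¬A ∨ ¬((¬B ∧ C) → A) ∨ ¬A ∨ ¬B   [eliminate →]
= ¬A ∨ ¬(¬(¬B ∧ C) ∨ A) ∨ ¬A ∨ ¬B   [eliminate →]
= ¬A ∨ (¬¬(¬B ∧ C) ∧ ¬A) ∨ ¬A ∨ ¬B   [De Morgan]
= ¬A ∨ (¬B ∧ C ∧ ¬A) ∨ ¬A ∨ ¬B   [double negation]
= ¬A ∨ ¬B   [simplify]

¬A ∨ ¬B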